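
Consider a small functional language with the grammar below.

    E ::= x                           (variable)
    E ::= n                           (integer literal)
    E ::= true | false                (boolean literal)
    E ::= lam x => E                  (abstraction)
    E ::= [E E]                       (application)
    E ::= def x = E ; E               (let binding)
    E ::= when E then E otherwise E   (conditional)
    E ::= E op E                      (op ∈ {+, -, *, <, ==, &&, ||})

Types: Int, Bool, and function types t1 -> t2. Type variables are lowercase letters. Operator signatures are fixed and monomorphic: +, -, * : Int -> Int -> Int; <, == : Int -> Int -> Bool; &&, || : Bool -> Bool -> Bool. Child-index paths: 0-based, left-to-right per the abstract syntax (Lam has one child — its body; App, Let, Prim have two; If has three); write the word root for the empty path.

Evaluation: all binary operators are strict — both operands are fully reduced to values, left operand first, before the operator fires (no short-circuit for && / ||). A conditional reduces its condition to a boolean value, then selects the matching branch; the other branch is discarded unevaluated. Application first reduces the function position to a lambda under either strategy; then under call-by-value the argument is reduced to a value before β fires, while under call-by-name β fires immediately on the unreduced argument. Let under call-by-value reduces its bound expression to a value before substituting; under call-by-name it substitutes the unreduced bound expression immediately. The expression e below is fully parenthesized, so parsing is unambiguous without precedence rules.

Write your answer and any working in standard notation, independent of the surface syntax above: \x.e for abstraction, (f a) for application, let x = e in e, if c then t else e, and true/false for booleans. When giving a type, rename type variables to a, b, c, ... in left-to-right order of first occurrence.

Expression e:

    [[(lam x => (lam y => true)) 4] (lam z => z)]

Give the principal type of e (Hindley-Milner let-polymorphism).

Derivation:
\y._ : b -> Bool
\x._ : a -> b -> Bool
  unify a -> b -> Bool ~ Int -> c
  unify a ~ Int
  unify b -> Bool ~ c
_ _ : b -> Bool
z : d
\z._ : d -> d
  unify b -> Bool ~ (d -> d) -> e
  unify b ~ d -> d
  unify Bool ~ e
_ _ : Bool

Answer: Bool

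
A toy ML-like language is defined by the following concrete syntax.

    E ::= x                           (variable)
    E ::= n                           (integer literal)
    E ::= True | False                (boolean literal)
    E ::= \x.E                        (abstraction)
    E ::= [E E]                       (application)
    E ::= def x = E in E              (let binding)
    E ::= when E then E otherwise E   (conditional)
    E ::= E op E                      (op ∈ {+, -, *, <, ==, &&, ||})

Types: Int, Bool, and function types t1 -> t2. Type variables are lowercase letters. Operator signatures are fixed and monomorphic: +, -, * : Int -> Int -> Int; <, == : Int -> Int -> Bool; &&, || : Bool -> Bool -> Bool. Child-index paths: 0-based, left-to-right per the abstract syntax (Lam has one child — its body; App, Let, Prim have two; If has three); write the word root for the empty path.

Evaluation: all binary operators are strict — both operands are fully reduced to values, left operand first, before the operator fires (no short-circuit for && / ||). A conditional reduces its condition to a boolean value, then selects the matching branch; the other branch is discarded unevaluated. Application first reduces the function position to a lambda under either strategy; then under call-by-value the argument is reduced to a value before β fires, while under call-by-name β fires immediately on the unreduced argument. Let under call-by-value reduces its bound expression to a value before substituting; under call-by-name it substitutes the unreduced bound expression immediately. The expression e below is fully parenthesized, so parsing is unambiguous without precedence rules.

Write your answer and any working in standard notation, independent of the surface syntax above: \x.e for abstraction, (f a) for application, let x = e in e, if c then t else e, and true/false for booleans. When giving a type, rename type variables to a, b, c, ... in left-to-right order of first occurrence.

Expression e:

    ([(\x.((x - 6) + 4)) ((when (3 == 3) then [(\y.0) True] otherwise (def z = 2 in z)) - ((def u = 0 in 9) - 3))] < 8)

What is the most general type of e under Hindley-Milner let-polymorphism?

Trace:
x : a
  unify a ~ Int
  unify Int ~ Int
  unify Int ~ Int
  unify Int ~ Int
\x._ : Int -> Int
  unify Int ~ Int
  unify Int ~ Int
  unify Bool ~ Bool
\y._ : b -> Int
  unify b -> Int ~ Bool -> c
  unify b ~ Bool
  unify Int ~ c
_ _ : Int
let z : Int
z : Int
  unify Int ~ Int
  unify Int ~ Int
let u : Int
  unify Int ~ Int
  unify Int ~ Int
  unify Int ~ Int
  unify Int -> Int ~ Int -> d
  unify Int ~ Int
  unify Int ~ d
_ _ : Int
  unify Int ~ Int
  unify Int ~ Int

Answer: Bool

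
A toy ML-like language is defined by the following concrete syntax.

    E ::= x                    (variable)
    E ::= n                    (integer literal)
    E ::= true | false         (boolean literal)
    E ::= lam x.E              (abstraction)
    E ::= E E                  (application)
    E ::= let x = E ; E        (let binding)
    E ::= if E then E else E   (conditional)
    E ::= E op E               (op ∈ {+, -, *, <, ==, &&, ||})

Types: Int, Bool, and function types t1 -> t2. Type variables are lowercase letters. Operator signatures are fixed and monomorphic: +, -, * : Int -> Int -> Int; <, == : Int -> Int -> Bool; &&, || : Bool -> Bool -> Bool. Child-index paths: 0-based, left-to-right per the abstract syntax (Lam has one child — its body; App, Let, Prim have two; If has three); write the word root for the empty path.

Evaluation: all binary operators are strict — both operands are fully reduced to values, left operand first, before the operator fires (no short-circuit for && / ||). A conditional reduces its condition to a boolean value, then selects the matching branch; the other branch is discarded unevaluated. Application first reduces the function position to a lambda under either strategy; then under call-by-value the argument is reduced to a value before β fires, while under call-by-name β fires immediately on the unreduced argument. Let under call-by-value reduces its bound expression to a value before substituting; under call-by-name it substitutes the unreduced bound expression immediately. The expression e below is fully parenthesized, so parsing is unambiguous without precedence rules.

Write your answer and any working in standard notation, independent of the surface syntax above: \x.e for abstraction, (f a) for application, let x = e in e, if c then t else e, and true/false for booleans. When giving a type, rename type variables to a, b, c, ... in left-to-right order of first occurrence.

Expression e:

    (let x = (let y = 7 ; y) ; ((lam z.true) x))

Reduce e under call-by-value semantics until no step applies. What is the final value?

Working:
step 0: (let x = (let y = 7 in y) in ((\z.true) x))
step 1: [let@0] (let x = 7 in ((\z.true) x))
step 2: [let@root] ((\z.true) 7)
step 3: [beta@root] true

Answer: true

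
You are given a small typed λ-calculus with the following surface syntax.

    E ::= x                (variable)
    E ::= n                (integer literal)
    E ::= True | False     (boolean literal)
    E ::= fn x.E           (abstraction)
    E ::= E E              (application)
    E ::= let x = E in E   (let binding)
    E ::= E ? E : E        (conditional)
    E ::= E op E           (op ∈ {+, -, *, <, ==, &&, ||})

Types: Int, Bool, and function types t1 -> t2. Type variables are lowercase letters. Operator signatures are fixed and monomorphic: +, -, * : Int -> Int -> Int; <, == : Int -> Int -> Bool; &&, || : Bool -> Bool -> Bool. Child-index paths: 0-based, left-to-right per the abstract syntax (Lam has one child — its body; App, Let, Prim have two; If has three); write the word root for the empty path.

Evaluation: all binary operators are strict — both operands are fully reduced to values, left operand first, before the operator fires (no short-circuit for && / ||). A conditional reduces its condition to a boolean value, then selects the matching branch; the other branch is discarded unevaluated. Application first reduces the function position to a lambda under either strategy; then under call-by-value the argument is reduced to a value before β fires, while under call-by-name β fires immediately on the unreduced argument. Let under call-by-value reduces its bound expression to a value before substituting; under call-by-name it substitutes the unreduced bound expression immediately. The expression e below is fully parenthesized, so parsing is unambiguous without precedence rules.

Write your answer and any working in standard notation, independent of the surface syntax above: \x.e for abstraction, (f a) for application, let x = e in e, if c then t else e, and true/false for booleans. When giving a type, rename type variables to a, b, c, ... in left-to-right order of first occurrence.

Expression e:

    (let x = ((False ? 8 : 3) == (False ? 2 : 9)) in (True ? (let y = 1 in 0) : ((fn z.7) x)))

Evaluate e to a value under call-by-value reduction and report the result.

Trace:
step 0: (let x = ((if false then 8 else 3) == (if false then 2 else 9)) in (if true then (let y = 1 in 0) else ((\z.7) x)))
step 1: [if@0.0] (let x = (3 == (if false then 2 else 9)) in (if true then (let y = 1 in 0) else ((\z.7) x)))
step 2: [if@0.1] (let x = (3 == 9) in (if true then (let y = 1 in 0) else ((\z.7) x)))
step 3: [delta@0] (let x = false in (if true then (let y = 1 in 0) else ((\z.7) x)))
step 4: [let@root] (if true then (let y = 1 in 0) else ((\z.7) false))
step 5: [if@root] (let y = 1 in 0)
step 6: [let@root] 0

Answer: 0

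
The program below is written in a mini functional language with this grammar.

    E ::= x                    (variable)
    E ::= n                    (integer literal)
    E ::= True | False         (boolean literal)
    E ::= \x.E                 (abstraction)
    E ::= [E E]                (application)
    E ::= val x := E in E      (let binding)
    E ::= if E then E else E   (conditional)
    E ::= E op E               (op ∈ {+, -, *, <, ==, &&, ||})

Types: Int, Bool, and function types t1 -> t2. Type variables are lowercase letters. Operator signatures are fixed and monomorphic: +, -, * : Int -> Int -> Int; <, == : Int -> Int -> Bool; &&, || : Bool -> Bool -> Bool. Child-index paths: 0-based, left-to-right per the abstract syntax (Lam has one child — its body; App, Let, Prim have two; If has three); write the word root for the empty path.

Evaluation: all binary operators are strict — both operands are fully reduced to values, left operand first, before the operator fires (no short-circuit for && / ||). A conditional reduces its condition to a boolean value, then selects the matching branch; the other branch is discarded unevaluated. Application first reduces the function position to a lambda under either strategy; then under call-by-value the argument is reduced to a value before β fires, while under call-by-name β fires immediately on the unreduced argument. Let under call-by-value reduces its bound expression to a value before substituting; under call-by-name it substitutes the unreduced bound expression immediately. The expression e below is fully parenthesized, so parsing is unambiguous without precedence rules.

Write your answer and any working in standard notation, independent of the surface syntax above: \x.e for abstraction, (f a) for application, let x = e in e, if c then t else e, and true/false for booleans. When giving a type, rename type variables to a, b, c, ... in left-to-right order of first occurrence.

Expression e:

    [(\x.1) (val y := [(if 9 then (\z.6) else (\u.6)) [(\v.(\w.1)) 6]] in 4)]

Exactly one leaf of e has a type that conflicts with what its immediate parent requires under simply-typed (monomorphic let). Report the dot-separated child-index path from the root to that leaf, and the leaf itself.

Derivation:
\x._ : a -> Int
  unify Int ~ Bool
  FAIL: mismatch Int ~ Bool

Answer: 1.0.0.0 : 9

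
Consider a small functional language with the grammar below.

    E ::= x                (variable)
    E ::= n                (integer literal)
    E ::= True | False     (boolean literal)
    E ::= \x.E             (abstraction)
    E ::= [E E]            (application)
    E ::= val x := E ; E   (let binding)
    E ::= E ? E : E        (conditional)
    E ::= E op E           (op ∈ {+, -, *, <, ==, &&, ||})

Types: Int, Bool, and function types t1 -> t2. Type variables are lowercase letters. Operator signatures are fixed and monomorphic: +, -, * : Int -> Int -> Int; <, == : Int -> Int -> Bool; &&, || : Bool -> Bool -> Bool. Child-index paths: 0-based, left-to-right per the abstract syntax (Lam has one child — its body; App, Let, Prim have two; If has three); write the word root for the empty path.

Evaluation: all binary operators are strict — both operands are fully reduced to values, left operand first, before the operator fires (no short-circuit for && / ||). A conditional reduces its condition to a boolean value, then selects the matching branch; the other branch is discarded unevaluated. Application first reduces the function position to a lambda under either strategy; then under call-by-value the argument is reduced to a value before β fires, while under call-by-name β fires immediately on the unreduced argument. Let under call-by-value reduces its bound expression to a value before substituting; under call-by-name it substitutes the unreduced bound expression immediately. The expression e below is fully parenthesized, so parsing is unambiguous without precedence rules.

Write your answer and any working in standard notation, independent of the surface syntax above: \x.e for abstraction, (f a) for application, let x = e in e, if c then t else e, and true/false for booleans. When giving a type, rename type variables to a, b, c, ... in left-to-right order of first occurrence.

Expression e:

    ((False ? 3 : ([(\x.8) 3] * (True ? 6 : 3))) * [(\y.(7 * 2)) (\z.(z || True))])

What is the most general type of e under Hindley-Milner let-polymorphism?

Working:
  unify Bool ~ Bool
\x._ : a -> Int
  unify a -> Int ~ Int -> b
  unify a ~ Int
  unify Int ~ b
_ _ : Int
  unify Int ~ Int
  unify Bool ~ Bool
  unify Int ~ Int
  unify Int ~ Int
  unify Int ~ Int
  unify Int ~ Int
  unify Int ~ Int
  unify Int ~ Int
\y._ : c -> Int
z : d
  unify d ~ Bool
  unify Bool ~ Bool
\z._ : Bool -> Bool
  unify c -> Int ~ (Bool -> Bool) -> e
  unify c ~ Bool -> Bool
  unify Int ~ e
_ _ : Int
  unify Int ~ Int

Answer: Int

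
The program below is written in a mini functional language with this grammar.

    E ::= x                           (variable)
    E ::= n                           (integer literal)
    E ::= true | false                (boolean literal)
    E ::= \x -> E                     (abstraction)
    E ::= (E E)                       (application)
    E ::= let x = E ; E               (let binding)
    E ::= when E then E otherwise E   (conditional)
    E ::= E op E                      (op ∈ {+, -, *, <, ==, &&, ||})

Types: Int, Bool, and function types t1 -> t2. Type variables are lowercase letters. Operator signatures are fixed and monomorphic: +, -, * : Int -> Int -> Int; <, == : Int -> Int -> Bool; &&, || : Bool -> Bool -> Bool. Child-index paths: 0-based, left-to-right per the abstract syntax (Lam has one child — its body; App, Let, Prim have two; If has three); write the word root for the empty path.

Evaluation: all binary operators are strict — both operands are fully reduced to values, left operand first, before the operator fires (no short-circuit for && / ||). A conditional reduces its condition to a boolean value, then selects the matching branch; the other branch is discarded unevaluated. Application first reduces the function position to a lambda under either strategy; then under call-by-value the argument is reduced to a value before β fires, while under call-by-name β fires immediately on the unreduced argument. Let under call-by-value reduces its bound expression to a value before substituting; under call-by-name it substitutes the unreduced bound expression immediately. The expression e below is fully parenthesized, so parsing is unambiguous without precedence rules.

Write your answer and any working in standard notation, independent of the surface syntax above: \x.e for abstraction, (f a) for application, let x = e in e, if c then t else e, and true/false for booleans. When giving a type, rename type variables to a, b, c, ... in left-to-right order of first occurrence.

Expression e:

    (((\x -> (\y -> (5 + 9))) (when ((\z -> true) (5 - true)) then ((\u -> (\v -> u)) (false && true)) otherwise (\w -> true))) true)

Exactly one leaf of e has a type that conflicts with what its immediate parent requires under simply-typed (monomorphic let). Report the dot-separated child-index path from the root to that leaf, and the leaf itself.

Trace:
  unify Int ~ Int
  unify Int ~ Int
\y._ : b -> Int
\x._ : a -> b -> Int
\z._ : c -> Bool
  unify Int ~ Int
  unify Bool ~ Int
  FAIL: mismatch Bool ~ Int

Answer: 0.1.0.1.1 : true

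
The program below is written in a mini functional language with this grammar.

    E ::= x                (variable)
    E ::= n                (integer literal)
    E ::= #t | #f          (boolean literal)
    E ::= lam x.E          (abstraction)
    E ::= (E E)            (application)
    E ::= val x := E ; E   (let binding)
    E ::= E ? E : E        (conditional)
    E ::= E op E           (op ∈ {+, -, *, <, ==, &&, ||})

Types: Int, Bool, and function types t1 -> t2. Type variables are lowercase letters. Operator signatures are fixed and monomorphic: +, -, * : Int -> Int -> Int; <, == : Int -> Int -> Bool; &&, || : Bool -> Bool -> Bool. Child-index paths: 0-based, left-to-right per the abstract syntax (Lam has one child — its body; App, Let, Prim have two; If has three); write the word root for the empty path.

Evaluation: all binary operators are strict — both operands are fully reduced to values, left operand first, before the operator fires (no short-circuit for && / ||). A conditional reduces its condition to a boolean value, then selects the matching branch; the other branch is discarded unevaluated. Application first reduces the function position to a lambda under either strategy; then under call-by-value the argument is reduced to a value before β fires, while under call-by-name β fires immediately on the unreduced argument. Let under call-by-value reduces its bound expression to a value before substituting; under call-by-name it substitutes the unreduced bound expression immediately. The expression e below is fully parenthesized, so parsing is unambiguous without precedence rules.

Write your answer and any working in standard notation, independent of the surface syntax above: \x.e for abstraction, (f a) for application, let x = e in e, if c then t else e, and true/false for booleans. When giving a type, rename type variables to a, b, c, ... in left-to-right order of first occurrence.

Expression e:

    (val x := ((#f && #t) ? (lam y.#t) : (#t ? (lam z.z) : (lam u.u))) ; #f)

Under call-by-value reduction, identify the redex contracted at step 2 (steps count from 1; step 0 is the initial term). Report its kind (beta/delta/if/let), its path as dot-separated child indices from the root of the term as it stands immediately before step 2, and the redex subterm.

Answer: if at 0 : (if false then (\y.true) else (if true then (\z.z) else (\u.u)))

Derivation:
step 0: (let x = (if (false && true) then (\y.true) else (if true then (\z.z) else (\u.u))) in false)
step 1: [delta@0.0] (let x = (if false then (\y.true) else (if true then (\z.z) else (\u.u))) in false)
step 2: [if@0] (let x = (if true then (\z.z) else (\u.u)) in false)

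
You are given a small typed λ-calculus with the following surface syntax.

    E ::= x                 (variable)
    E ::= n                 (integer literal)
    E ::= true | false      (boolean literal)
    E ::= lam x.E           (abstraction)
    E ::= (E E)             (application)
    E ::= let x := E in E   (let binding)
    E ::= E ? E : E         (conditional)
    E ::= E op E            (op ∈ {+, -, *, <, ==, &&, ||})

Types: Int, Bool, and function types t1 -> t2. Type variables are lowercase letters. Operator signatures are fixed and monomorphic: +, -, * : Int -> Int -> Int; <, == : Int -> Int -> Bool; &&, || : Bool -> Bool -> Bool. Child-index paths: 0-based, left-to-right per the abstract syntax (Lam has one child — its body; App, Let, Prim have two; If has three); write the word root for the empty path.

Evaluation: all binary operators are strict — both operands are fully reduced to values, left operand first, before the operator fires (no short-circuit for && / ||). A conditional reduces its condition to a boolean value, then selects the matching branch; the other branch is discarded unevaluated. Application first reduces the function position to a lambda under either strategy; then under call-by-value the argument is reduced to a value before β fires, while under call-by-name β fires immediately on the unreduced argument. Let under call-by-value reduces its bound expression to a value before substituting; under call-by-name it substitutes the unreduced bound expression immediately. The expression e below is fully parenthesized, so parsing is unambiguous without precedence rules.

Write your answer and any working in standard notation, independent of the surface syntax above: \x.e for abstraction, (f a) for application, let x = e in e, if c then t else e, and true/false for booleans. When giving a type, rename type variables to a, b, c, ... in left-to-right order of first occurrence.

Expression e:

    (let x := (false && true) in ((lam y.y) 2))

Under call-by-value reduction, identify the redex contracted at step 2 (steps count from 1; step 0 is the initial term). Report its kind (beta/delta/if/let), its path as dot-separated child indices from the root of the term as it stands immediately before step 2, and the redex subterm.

Working:
step 0: (let x = (false && true) in ((\y.y) 2))
step 1: [delta@0] (let x = false in ((\y.y) 2))
step 2: [let@root] ((\y.y) 2)

Answer: let at root : (let x = false in ((\y.y) 2))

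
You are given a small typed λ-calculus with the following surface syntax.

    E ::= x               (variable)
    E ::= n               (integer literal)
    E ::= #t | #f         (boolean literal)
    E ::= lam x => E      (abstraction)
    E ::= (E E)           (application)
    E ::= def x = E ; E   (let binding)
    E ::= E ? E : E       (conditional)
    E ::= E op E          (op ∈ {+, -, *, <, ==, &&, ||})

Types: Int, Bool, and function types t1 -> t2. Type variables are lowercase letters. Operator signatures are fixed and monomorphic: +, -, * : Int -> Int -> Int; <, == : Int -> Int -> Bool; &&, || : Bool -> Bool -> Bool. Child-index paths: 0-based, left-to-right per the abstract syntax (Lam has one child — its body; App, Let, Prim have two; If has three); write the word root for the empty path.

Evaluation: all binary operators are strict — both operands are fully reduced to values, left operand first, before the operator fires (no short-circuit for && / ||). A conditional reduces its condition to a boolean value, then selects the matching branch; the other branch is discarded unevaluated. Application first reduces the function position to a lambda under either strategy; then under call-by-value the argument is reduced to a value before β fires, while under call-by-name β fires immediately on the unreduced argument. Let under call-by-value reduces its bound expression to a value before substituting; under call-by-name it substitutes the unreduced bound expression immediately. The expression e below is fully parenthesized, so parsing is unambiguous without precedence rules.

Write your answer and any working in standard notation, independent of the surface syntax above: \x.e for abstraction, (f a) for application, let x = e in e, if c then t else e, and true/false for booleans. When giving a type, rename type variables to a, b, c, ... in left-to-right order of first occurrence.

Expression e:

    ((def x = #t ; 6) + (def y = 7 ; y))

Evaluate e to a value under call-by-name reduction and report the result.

Answer: 13

Derivation:
step 0: ((let x = true in 6) + (let y = 7 in y))
step 1: [let@0] (6 + (let y = 7 in y))
step 2: [let@1] (6 + 7)
step 3: [delta@root] 13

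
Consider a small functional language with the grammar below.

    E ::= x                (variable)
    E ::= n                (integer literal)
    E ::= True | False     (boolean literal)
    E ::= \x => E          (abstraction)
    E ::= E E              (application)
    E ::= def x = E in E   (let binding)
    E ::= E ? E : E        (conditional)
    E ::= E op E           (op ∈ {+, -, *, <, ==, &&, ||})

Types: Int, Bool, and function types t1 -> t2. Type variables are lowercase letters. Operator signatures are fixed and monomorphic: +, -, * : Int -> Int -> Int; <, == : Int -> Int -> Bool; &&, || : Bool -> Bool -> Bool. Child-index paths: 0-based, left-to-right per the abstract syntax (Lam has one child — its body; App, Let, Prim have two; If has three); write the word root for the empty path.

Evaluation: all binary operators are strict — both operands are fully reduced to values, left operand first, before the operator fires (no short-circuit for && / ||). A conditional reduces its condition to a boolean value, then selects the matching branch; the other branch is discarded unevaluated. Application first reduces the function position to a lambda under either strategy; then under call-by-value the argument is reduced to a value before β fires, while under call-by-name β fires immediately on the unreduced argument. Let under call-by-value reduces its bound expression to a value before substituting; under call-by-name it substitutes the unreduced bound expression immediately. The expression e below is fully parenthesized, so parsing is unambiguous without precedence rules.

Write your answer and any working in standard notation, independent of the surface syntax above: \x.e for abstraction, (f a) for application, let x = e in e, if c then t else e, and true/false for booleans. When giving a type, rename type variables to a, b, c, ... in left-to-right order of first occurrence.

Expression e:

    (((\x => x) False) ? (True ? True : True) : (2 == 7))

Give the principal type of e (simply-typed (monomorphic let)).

Answer: Bool

Derivation:
x : a
\x._ : a -> a
  unify a -> a ~ Bool -> b
  unify a ~ Bool
  unify Bool ~ b
_ _ : Bool
  unify Bool ~ Bool
  unify Bool ~ Bool
  unify Bool ~ Bool
  unify Int ~ Int
  unify Int ~ Int
  unify Bool ~ Bool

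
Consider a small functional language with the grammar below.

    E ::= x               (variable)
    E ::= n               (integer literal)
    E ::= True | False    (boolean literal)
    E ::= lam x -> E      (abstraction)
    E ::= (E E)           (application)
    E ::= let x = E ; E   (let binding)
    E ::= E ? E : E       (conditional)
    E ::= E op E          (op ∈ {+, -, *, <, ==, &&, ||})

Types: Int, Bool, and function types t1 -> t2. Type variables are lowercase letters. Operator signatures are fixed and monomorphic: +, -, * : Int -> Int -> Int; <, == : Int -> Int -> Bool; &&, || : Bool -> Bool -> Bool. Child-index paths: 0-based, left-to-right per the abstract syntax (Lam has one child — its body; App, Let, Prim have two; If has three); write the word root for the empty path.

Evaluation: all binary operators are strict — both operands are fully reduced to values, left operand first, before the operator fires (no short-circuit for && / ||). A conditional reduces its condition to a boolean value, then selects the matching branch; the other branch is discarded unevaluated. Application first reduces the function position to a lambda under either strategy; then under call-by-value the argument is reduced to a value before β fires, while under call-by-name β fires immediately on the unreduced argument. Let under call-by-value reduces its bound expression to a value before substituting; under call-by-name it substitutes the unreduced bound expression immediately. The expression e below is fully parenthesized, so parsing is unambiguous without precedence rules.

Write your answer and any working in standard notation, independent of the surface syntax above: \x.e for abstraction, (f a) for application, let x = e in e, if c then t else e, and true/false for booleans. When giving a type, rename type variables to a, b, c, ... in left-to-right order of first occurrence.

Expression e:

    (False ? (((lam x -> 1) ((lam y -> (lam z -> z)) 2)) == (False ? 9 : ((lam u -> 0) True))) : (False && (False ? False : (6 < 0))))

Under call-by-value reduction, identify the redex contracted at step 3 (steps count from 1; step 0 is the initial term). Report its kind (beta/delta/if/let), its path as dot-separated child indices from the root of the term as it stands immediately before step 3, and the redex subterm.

Answer: delta at 1 : (6 < 0)

Trace:
step 0: (if false then (((\x.1) ((\y.(\z.z)) 2)) == (if false then 9 else ((\u.0) true))) else (false && (if false then false else (6 < 0))))
step 1: [if@root] (false && (if false then false else (6 < 0)))
step 2: [if@1] (false && (6 < 0))
step 3: [delta@1] (false && false)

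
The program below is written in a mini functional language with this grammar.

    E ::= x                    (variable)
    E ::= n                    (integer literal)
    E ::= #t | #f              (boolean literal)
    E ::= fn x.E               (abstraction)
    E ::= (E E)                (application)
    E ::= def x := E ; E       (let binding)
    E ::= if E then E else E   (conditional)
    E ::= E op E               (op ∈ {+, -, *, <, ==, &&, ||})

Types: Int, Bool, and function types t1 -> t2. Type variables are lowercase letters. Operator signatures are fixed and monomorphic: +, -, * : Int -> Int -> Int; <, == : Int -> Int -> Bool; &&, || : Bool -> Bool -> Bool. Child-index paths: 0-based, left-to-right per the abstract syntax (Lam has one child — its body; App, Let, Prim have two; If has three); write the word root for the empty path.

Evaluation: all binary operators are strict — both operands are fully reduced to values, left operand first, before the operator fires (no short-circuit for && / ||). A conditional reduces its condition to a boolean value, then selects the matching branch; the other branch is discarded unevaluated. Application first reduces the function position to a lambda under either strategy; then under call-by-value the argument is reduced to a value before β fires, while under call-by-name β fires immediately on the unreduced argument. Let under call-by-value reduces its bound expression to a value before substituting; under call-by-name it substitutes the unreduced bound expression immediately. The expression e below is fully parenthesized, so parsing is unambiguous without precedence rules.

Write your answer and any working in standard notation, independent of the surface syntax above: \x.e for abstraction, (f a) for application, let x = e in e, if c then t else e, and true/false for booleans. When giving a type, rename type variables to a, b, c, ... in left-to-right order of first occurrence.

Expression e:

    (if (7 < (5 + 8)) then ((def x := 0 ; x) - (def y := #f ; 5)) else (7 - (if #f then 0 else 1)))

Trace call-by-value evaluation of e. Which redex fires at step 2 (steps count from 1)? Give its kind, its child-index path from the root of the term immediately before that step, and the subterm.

Answer: delta at 0 : (7 < 13)

Derivation:
step 0: (if (7 < (5 + 8)) then ((let x = 0 in x) - (let y = false in 5)) else (7 - (if false then 0 else 1)))
step 1: [delta@0.1] (if (7 < 13) then ((let x = 0 in x) - (let y = false in 5)) else (7 - (if false then 0 else 1)))
step 2: [delta@0] (if true then ((let x = 0 in x) - (let y = false in 5)) else (7 - (if false then 0 else 1)))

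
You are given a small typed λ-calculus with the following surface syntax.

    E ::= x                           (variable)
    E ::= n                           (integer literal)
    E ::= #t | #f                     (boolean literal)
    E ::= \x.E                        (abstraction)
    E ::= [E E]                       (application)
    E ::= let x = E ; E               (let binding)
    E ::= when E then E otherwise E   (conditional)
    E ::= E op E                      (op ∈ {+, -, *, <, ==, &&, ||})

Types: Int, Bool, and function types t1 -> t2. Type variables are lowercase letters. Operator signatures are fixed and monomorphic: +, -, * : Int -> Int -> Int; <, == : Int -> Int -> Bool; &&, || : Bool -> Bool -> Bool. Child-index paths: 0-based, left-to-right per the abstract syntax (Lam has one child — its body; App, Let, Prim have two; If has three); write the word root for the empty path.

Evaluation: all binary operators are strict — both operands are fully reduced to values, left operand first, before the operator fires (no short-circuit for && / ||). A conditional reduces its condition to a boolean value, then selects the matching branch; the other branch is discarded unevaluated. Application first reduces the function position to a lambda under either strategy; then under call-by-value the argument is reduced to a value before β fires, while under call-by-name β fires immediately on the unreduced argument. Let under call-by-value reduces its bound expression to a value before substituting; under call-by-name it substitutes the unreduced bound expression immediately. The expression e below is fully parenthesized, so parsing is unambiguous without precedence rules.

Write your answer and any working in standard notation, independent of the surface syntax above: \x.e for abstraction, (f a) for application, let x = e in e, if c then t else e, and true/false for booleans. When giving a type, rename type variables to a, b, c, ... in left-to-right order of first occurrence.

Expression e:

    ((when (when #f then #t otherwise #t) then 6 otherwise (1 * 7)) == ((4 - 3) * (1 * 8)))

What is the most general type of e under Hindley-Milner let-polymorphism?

Answer: Bool

Trace:
  unify Bool ~ Bool
  unify Bool ~ Bool
  unify Bool ~ Bool
  unify Int ~ Int
  unify Int ~ Int
  unify Int ~ Int
  unify Int ~ Int
  unify Int ~ Int
  unify Int ~ Int
  unify Int ~ Int
  unify Int ~ Int
  unify Int ~ Int
  unify Int ~ Int
  unify Int ~ Int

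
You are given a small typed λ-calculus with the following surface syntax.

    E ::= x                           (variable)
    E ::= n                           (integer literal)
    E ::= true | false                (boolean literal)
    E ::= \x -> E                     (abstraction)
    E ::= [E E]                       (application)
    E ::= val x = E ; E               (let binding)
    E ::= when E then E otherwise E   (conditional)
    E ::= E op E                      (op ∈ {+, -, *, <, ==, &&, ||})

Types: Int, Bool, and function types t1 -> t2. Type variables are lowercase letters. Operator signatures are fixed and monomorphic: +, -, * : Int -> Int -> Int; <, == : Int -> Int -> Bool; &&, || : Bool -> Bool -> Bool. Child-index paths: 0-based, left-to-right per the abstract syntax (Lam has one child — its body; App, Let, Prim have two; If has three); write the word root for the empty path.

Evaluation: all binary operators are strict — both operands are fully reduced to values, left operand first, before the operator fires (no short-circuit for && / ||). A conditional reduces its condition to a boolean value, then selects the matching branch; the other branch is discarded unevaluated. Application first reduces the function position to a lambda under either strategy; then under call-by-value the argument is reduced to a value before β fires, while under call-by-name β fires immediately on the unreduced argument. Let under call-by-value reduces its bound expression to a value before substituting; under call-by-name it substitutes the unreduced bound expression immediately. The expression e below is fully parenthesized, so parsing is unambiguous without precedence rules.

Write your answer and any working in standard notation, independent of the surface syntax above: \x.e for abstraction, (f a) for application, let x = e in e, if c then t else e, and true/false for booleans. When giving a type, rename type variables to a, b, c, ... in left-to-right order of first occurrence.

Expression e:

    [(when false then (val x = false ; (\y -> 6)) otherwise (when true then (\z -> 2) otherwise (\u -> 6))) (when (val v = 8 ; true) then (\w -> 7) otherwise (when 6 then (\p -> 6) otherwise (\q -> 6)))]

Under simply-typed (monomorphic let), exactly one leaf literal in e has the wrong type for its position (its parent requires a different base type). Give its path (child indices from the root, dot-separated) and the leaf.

Answer: 1.2.0 : 6

Working:
  unify Bool ~ Bool
let x : Bool
\y._ : a -> Int
  unify Bool ~ Bool
\z._ : b -> Int
\u._ : c -> Int
  unify b -> Int ~ c -> Int
  unify b ~ c
  unify Int ~ Int
  unify a -> Int ~ c -> Int
  unify a ~ c
  unify Int ~ Int
let v : Int
  unify Bool ~ Bool
\w._ : d -> Int
  unify Int ~ Bool
  FAIL: mismatch Int ~ Bool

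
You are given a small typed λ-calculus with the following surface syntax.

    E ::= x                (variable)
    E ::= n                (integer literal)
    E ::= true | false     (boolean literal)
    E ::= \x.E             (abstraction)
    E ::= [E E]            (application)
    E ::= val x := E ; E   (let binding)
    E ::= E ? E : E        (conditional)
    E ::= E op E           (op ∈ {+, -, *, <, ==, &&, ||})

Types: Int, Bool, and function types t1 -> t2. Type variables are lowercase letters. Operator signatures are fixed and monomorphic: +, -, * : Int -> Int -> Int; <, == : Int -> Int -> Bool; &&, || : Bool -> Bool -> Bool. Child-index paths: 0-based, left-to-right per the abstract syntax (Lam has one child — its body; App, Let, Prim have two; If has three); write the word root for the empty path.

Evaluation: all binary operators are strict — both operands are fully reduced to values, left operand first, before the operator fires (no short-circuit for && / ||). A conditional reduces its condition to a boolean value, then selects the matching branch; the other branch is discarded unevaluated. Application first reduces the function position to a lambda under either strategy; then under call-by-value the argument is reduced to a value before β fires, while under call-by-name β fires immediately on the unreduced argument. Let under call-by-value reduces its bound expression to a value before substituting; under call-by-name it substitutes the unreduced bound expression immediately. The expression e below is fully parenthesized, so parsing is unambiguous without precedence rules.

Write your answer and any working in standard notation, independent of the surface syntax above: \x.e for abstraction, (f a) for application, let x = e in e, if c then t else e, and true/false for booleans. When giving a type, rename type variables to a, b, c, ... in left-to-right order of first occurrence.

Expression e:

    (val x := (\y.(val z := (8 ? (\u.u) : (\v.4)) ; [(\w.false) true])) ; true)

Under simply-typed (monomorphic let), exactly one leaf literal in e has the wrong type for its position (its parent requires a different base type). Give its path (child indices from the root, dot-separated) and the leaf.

Answer: 0.0.0.0 : 8

Trace:
  unify Int ~ Bool
  FAIL: mismatch Int ~ Bool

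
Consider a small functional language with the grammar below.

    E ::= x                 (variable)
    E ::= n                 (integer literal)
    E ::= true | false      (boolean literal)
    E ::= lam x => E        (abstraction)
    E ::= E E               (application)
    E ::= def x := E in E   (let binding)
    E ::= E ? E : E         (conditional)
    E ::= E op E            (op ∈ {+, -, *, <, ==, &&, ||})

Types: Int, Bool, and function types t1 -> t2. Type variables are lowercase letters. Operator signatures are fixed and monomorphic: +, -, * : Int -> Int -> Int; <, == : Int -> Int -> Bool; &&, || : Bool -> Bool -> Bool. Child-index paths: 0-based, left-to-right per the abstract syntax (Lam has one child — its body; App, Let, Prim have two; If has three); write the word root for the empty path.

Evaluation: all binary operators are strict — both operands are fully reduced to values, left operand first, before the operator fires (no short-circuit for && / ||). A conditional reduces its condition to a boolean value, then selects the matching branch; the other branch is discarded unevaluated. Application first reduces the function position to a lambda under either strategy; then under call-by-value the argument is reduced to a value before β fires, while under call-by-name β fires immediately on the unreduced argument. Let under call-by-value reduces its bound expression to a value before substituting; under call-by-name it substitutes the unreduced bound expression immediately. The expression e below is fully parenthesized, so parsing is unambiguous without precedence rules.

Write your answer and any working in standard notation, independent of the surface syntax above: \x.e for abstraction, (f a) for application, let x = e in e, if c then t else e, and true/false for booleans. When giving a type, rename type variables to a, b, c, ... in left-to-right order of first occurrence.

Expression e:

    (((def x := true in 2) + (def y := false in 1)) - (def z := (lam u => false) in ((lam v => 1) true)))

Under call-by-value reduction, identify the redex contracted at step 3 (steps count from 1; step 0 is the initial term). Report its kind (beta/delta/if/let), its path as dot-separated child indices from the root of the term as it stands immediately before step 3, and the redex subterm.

Trace:
step 0: (((let x = true in 2) + (let y = false in 1)) - (let z = (\u.false) in ((\v.1) true)))
step 1: [let@0.0] ((2 + (let y = false in 1)) - (let z = (\u.false) in ((\v.1) true)))
step 2: [let@0.1] ((2 + 1) - (let z = (\u.false) in ((\v.1) true)))
step 3: [delta@0] (3 - (let z = (\u.false) in ((\v.1) true)))

Answer: delta at 0 : (2 + 1)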